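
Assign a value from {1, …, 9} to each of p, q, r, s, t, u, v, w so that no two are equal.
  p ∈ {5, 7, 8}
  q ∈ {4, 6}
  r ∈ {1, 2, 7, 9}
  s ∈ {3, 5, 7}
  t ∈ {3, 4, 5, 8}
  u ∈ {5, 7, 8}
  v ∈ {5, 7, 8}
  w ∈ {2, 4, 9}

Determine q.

6

The 3 variables p, u, v are confined to {5, 7, 8}, which locks those values in; drop them from r, s, t.
s's domain is down to {3}, so s = 3. Eliminate 3 elsewhere: t.
t's domain is down to {4}, so t = 4. Remove 4 from q, w.
So q = 6.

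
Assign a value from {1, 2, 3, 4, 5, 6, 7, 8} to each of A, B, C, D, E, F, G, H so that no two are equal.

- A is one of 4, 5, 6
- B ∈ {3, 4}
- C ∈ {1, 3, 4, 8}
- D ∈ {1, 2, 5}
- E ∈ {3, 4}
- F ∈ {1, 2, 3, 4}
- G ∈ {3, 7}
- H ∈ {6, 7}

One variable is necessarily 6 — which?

H

The 8 variables draw from only 8 values {1, 2, 3, 4, 5, 6, 7, 8}, so each is used; only C can be 8, hence C = 8.
B and E share exactly the 2 values {3, 4}; by pigeonhole those values go to them, so strike 3, 4 from A, F, G.
G's domain is down to {7}, so G = 7. Remove 7 from H.
So 6 goes to H.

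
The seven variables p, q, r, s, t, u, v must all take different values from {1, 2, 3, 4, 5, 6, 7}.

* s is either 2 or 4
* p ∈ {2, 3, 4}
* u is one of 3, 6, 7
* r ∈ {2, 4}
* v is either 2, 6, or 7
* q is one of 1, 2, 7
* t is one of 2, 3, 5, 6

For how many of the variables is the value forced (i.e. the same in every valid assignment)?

The 7 variables together cover exactly {1, 2, 3, 4, 5, 6, 7} — 7 values for 7 variables — and 1 appears only in q's list, so q = 1.
The 6 still-open variables draw from only 6 values {2, 3, 4, 5, 6, 7}, so each is used; only t can be 5, hence t = 5.
The 2 variables r and s are confined to {2, 4}, which locks those values in; drop them from p, v.
p's domain is down to {3}, so p = 3. Eliminate 3 elsewhere: u.
Determined: p=3, q=1, t=5. The other variables each still have more than one consistent value. That makes 3.

3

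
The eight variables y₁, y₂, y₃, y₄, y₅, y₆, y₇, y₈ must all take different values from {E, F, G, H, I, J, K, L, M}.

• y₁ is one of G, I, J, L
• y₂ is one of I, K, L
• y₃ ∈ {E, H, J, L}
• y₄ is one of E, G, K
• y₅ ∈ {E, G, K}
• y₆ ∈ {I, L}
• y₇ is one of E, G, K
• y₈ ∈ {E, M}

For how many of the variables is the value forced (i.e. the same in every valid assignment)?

3

The 8 variables together cover exactly {E, G, H, I, J, K, L, M} — 8 values for 8 variables — and H appears only in y₃'s list, so y₃ = H.
The 7 still-open variables draw from only 7 values {E, G, I, J, K, L, M}, so each is used; only y₁ can be J, hence y₁ = J.
The 6 still-open variables draw from only 6 values {E, G, I, K, L, M}, so each is used; only y₈ can be M, hence y₈ = M.
y₄, y₅, y₇ between them cover only {E, G, K} — a naked triple. Remove those values from y₂.
Determined: y₁=J, y₃=H, y₈=M. The other variables each still have more than one consistent value. That makes 3.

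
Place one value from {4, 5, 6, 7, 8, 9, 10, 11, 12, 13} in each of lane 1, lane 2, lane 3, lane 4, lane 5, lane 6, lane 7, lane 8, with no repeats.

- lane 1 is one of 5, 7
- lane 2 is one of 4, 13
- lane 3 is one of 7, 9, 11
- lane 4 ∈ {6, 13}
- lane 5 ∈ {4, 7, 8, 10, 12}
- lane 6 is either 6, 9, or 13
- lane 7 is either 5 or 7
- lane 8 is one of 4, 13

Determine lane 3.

11

lane 1 and lane 7 share exactly the 2 values {5, 7}; by pigeonhole those values go to them, so strike 5, 7 from lane 3, lane 5.
lane 2 and lane 8 share exactly the 2 values {4, 13}; by pigeonhole those values go to them, so strike 4, 13 from lane 4, lane 5, lane 6.
lane 4 must be 6 (only option left). Eliminate 6 elsewhere: lane 6.
lane 6's domain is down to {9}, so lane 6 = 9. So lane 3 can't be 9.
So lane 3 = 11.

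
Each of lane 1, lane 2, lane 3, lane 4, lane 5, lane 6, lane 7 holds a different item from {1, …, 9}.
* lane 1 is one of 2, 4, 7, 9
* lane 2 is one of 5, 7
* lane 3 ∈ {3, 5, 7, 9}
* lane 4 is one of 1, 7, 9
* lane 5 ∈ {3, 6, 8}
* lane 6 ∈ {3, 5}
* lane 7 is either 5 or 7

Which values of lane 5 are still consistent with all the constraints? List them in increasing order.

The 2 variables lane 2 and lane 7 are confined to {5, 7}, which locks those values in; drop them from lane 1, lane 3, lane 4, lane 6.
lane 6 must be 3 (only option left). Strike 3 from lane 3, lane 5.
lane 3's domain is down to {9}, so lane 3 = 9. Eliminate 9 elsewhere: lane 1, lane 4.
lane 4's domain is down to {1}, so lane 4 = 1.
No further eliminations apply; lane 5 can still be any of 6, 8.

6, 8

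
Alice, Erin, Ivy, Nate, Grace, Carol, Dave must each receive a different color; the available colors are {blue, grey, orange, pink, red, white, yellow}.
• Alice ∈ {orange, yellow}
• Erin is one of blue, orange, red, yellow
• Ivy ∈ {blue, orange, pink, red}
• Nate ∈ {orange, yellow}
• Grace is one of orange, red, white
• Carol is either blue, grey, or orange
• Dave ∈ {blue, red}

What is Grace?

Among the 7 variables, grey fits only Carol (and all 7 values in {blue, grey, orange, pink, red, white, yellow} must be used), so Carol = grey.
The 6 still-open variables together cover exactly {blue, orange, pink, red, white, yellow} — 6 values for 6 variables — and pink appears only in Ivy's list, so Ivy = pink.
Among the 5 still-open variables, white fits only Grace (and all 5 values in {blue, orange, red, white, yellow} must be used), so Grace = white.

white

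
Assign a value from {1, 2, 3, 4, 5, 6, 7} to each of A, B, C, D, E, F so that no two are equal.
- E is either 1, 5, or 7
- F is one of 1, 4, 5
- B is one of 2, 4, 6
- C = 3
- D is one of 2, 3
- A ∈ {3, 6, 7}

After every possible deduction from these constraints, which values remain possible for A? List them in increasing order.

C must be 3 (only option left). So A, D can't be 3.
D's domain is down to {2}, so D = 2. Strike 2 from B.
No further eliminations apply; A can still be any of 6, 7.

6, 7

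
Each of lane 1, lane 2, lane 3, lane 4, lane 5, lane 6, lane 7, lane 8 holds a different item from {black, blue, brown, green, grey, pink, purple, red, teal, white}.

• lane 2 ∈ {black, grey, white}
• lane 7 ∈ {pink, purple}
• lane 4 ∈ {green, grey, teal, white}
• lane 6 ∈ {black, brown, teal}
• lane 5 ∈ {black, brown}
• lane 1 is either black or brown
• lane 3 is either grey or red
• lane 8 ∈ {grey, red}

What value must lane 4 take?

lane 1 and lane 5 share exactly the 2 values {black, brown}; by pigeonhole those values go to them, so strike black, brown from lane 2, lane 6.
lane 6's domain is down to {teal}, so lane 6 = teal. Remove teal from lane 4.
The 2 variables lane 3 and lane 8 are confined to {grey, red}, which locks those values in; drop them from lane 2, lane 4.
lane 2 has just one choice, so lane 2 = white. Eliminate white elsewhere: lane 4.
So lane 4 = green.

green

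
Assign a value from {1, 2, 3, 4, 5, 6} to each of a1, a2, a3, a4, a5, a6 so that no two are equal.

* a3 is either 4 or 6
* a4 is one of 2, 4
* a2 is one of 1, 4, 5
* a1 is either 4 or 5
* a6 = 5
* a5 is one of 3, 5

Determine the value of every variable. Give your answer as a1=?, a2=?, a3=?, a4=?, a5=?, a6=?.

a6 has just one choice, so a6 = 5. Strike 5 from a1, a2, a5.
That leaves a1 = 4. Strike 4 from a2, a3, a4.
a2's domain is down to {1}, so a2 = 1.
a3's domain is down to {6}, so a3 = 6.
a4 must be 2 (only option left).
a5's domain is down to {3}, so a5 = 3.

a1=4, a2=1, a3=6, a4=2, a5=3, a6=5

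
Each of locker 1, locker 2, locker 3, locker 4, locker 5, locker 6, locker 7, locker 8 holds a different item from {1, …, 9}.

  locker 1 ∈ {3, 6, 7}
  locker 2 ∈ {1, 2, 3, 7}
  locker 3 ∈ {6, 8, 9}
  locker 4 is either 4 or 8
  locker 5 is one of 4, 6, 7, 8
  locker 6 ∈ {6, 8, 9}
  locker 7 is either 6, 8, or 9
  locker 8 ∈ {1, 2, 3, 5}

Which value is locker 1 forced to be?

3

The 3 variables locker 3, locker 6, locker 7 are confined to {6, 8, 9}, which locks those values in; drop them from locker 1, locker 4, locker 5.
locker 4's domain is down to {4}, so locker 4 = 4. Remove 4 from locker 5.
locker 5's domain is down to {7}, so locker 5 = 7. Remove 7 from locker 1, locker 2.
So locker 1 = 3.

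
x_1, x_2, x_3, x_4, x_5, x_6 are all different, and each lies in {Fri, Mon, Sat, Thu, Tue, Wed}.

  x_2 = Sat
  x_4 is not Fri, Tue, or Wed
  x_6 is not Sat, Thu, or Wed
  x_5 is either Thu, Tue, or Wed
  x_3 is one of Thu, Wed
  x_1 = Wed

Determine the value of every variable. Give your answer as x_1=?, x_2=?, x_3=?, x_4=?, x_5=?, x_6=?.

x_1 has just one choice, so x_1 = Wed. So x_3, x_5 can't be Wed.
x_2's domain is down to {Sat}, so x_2 = Sat. Remove Sat from x_4.
x_3 has just one choice, so x_3 = Thu. So x_4, x_5 can't be Thu.
That leaves x_4 = Mon. Strike Mon from x_6.
x_5 must be Tue (only option left). So x_6 can't be Tue.
x_6 has just one choice, so x_6 = Fri.

x_1=Wed, x_2=Sat, x_3=Thu, x_4=Mon, x_5=Tue, x_6=Fri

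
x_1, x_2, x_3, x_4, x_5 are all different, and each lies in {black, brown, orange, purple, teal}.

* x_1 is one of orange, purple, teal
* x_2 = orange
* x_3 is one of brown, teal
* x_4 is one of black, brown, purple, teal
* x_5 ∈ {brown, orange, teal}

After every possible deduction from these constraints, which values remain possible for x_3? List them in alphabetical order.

x_2's domain is down to {orange}, so x_2 = orange. So x_1, x_5 can't be orange.
The 4 still-open variables draw from only 4 values {black, brown, purple, teal}, so each is used; only x_4 can be black, hence x_4 = black.
The 3 still-open variables draw from only 3 values {brown, purple, teal}, so each is used; only x_1 can be purple, hence x_1 = purple.
No further eliminations apply; x_3 can still be any of brown, teal.

brown, teal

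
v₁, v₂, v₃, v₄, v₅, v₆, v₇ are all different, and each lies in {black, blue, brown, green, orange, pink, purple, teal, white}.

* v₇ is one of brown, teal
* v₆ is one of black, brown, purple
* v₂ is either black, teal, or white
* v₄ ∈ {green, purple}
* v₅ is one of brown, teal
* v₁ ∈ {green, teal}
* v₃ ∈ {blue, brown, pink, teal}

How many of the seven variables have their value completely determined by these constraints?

v₅ and v₇ between them cover only {brown, teal} — a naked pair. Remove those values from v₁, v₂, v₃, v₆.
That leaves v₁ = green. Eliminate green elsewhere: v₄.
v₄ must be purple (only option left). So v₆ can't be purple.
v₆ has just one choice, so v₆ = black. Eliminate black elsewhere: v₂.
v₂ must be white (only option left).
Determined: v₁=green, v₂=white, v₄=purple, v₆=black. The other variables each still have more than one consistent value. That makes 4.

4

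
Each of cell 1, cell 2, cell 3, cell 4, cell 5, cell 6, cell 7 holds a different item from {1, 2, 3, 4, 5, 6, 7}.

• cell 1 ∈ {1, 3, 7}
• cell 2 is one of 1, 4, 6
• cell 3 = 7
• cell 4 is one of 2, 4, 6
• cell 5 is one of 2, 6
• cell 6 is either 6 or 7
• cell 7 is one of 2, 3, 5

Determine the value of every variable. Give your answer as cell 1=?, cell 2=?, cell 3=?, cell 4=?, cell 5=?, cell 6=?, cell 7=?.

cell 1=3, cell 2=1, cell 3=7, cell 4=4, cell 5=2, cell 6=6, cell 7=5

cell 3 has just one choice, so cell 3 = 7. Remove 7 from cell 1, cell 6.
cell 6 must be 6 (only option left). Strike 6 from cell 2, cell 4, cell 5.
cell 5's domain is down to {2}, so cell 5 = 2. Remove 2 from cell 4, cell 7.
cell 4 has just one choice, so cell 4 = 4. Eliminate 4 elsewhere: cell 2.
cell 2 must be 1 (only option left). So cell 1 can't be 1.
cell 1's domain is down to {3}, so cell 1 = 3. Remove 3 from cell 7.
cell 7 has just one choice, so cell 7 = 5.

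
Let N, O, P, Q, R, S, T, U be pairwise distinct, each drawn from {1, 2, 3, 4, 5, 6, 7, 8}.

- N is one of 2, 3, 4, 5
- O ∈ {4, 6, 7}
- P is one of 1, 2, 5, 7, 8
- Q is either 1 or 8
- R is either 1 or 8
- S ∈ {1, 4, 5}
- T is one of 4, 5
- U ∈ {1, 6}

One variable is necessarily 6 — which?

U

The 8 variables together cover exactly {1, 2, 3, 4, 5, 6, 7, 8} — 8 values for 8 variables — and 3 appears only in N's list, so N = 3.
The 7 still-open variables together cover exactly {1, 2, 4, 5, 6, 7, 8} — 7 values for 7 variables — and 2 appears only in P's list, so P = 2.
The 6 still-open variables draw from only 6 values {1, 4, 5, 6, 7, 8}, so each is used; only O can be 7, hence O = 7.
The 5 still-open variables together cover exactly {1, 4, 5, 6, 8} — 5 values for 5 variables — and 6 appears only in U's list, so U = 6.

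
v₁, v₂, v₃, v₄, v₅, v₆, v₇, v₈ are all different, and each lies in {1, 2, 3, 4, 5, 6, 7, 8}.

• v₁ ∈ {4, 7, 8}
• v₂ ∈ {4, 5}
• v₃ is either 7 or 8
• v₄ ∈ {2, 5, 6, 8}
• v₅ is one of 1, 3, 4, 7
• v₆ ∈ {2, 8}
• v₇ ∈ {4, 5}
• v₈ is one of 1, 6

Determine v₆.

2

The 8 variables draw from only 8 values {1, 2, 3, 4, 5, 6, 7, 8}, so each is used; only v₅ can be 3, hence v₅ = 3.
Among the 7 still-open variables, 1 fits only v₈ (and all 7 values in {1, 2, 4, 5, 6, 7, 8} must be used), so v₈ = 1.
The 6 still-open variables together cover exactly {2, 4, 5, 6, 7, 8} — 6 values for 6 variables — and 6 appears only in v₄'s list, so v₄ = 6.
The 5 still-open variables draw from only 5 values {2, 4, 5, 7, 8}, so each is used; only v₆ can be 2, hence v₆ = 2.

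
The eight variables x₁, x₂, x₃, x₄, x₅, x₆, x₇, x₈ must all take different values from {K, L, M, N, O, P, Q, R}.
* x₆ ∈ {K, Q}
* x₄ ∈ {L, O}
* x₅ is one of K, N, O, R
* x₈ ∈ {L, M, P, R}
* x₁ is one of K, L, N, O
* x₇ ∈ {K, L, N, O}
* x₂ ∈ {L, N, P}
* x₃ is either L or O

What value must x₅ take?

R

The 8 variables draw from only 8 values {K, L, M, N, O, P, Q, R}, so each is used; only x₈ can be M, hence x₈ = M.
Among the 7 still-open variables, P fits only x₂ (and all 7 values in {K, L, N, O, P, Q, R} must be used), so x₂ = P.
Among the 6 still-open variables, Q fits only x₆ (and all 6 values in {K, L, N, O, Q, R} must be used), so x₆ = Q.
The 5 still-open variables draw from only 5 values {K, L, N, O, R}, so each is used; only x₅ can be R, hence x₅ = R.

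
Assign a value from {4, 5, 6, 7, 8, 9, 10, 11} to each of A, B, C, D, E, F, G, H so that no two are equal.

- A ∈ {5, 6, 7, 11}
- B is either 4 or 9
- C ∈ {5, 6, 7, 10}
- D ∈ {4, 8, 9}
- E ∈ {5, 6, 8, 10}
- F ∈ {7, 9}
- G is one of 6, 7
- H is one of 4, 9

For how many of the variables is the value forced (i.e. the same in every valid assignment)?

The 8 variables together cover exactly {4, 5, 6, 7, 8, 9, 10, 11} — 8 values for 8 variables — and 11 appears only in A's list, so A = 11.
B and H between them cover only {4, 9} — a naked pair. Remove those values from D, F.
D must be 8 (only option left). Remove 8 from E.
F's domain is down to {7}, so F = 7. Strike 7 from C, G.
G must be 6 (only option left). Eliminate 6 elsewhere: C, E.
Determined: A=11, D=8, F=7, G=6. The other variables each still have more than one consistent value. That makes 4.

4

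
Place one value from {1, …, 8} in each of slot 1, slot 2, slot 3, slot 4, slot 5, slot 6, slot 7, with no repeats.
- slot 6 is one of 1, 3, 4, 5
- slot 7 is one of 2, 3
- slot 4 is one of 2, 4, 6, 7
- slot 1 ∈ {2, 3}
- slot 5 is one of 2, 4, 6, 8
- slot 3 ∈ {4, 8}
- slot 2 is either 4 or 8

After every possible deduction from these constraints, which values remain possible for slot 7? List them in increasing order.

The 2 variables slot 1 and slot 7 are confined to {2, 3}, which locks those values in; drop them from slot 4, slot 5, slot 6.
slot 2 and slot 3 share exactly the 2 values {4, 8}; by pigeonhole those values go to them, so strike 4, 8 from slot 4, slot 5, slot 6.
slot 5's domain is down to {6}, so slot 5 = 6. So slot 4 can't be 6.
slot 4 has just one choice, so slot 4 = 7.
No further eliminations apply; slot 7 can still be any of 2, 3.

2, 3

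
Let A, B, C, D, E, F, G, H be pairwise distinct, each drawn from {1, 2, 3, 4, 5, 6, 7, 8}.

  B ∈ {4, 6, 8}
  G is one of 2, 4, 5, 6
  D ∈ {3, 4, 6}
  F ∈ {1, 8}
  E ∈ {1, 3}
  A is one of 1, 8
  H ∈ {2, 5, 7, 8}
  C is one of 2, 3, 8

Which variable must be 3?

Among the 8 variables, 7 fits only H (and all 8 values in {1, 2, 3, 4, 5, 6, 7, 8} must be used), so H = 7.
The 7 still-open variables draw from only 7 values {1, 2, 3, 4, 5, 6, 8}, so each is used; only G can be 5, hence G = 5.
The 6 still-open variables together cover exactly {1, 2, 3, 4, 6, 8} — 6 values for 6 variables — and 2 appears only in C's list, so C = 2.
A and F between them cover only {1, 8} — a naked pair. Remove those values from B, E.
So 3 goes to E.

E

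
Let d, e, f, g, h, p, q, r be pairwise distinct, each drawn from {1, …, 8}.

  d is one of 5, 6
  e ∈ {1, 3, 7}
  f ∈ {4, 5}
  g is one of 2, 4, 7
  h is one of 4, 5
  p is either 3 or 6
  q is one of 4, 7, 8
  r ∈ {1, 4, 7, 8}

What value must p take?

3

Among the 8 variables, 2 fits only g (and all 8 values in {1, 2, 3, 4, 5, 6, 7, 8} must be used), so g = 2.
f and h between them cover only {4, 5} — a naked pair. Remove those values from d, q, r.
d must be 6 (only option left). Strike 6 from p.
So p = 3.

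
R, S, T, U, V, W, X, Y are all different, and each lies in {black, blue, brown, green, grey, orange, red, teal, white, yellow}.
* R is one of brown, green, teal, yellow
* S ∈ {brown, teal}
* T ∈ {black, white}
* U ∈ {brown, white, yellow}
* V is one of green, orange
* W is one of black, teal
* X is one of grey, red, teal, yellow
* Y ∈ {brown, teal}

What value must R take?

green

The 2 variables S and Y are confined to {brown, teal}, which locks those values in; drop them from R, U, W, X.
W's domain is down to {black}, so W = black. Eliminate black elsewhere: T.
T must be white (only option left). So U can't be white.
U must be yellow (only option left). Remove yellow from R, X.
So R = green.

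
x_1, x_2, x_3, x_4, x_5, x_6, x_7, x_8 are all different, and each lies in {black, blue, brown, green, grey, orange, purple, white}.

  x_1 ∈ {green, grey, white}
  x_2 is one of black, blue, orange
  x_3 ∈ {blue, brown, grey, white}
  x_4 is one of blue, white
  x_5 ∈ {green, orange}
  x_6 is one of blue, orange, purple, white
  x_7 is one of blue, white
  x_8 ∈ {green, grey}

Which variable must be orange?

x_5

The 8 variables draw from only 8 values {black, blue, brown, green, grey, orange, purple, white}, so each is used; only x_2 can be black, hence x_2 = black.
The 7 still-open variables draw from only 7 values {blue, brown, green, grey, orange, purple, white}, so each is used; only x_3 can be brown, hence x_3 = brown.
The 6 still-open variables draw from only 6 values {blue, green, grey, orange, purple, white}, so each is used; only x_6 can be purple, hence x_6 = purple.
The 5 still-open variables draw from only 5 values {blue, green, grey, orange, white}, so each is used; only x_5 can be orange, hence x_5 = orange.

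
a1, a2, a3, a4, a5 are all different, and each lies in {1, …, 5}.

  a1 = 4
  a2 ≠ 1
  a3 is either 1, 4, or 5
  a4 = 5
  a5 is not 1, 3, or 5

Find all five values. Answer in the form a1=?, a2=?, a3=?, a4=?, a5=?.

a1=4, a2=3, a3=1, a4=5, a5=2

a1 has just one choice, so a1 = 4. Eliminate 4 elsewhere: a2, a3, a5.
That leaves a4 = 5. So a2, a3 can't be 5.
a5 must be 2 (only option left). So a2 can't be 2.
a2 has just one choice, so a2 = 3.
That leaves a3 = 1.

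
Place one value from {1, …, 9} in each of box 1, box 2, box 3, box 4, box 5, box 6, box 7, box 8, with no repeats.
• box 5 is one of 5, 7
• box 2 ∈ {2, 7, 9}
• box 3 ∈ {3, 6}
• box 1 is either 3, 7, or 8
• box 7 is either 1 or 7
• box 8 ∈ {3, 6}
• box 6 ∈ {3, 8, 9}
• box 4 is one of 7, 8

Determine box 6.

9

The 8 variables draw from only 8 values {1, 2, 3, 5, 6, 7, 8, 9}, so each is used; only box 7 can be 1, hence box 7 = 1.
The 7 still-open variables together cover exactly {2, 3, 5, 6, 7, 8, 9} — 7 values for 7 variables — and 2 appears only in box 2's list, so box 2 = 2.
The 6 still-open variables together cover exactly {3, 5, 6, 7, 8, 9} — 6 values for 6 variables — and 5 appears only in box 5's list, so box 5 = 5.
The 5 still-open variables draw from only 5 values {3, 6, 7, 8, 9}, so each is used; only box 6 can be 9, hence box 6 = 9.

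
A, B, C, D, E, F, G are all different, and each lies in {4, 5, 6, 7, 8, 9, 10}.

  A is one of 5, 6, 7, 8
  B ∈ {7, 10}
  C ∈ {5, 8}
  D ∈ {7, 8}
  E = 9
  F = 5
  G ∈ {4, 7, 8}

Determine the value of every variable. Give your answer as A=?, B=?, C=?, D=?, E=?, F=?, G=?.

A=6, B=10, C=8, D=7, E=9, F=5, G=4

E must be 9 (only option left).
F must be 5 (only option left). So A, C can't be 5.
That leaves C = 8. So A, D, G can't be 8.
D has just one choice, so D = 7. So A, B, G can't be 7.
G's domain is down to {4}, so G = 4.
A's domain is down to {6}, so A = 6.
B's domain is down to {10}, so B = 10.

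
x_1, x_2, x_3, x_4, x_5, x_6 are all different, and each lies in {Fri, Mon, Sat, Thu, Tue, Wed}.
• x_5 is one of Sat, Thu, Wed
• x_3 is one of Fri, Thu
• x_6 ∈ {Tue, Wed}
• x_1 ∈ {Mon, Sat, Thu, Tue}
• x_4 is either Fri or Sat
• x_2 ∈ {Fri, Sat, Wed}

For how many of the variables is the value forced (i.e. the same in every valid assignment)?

Among the 6 variables, Mon fits only x_1 (and all 6 values in {Fri, Mon, Sat, Thu, Tue, Wed} must be used), so x_1 = Mon.
The 5 still-open variables together cover exactly {Fri, Sat, Thu, Tue, Wed} — 5 values for 5 variables — and Tue appears only in x_6's list, so x_6 = Tue.
Determined: x_1=Mon, x_6=Tue. The other variables each still have more than one consistent value. That makes 2.

2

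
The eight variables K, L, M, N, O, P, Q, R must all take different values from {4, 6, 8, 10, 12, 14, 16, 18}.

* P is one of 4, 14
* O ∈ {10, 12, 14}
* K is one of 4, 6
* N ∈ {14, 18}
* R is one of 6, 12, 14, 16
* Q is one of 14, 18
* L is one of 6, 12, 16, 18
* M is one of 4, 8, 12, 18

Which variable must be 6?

K

Among the 8 variables, 8 fits only M (and all 8 values in {4, 6, 8, 10, 12, 14, 16, 18} must be used), so M = 8.
Among the 7 still-open variables, 10 fits only O (and all 7 values in {4, 6, 10, 12, 14, 16, 18} must be used), so O = 10.
N and Q share exactly the 2 values {14, 18}; by pigeonhole those values go to them, so strike 14, 18 from L, P, R.
P's domain is down to {4}, so P = 4. So K can't be 4.
So 6 goes to K.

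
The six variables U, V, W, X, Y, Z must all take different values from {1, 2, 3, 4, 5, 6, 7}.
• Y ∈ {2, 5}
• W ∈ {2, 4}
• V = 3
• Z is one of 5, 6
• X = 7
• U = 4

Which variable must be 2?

U must be 4 (only option left). Remove 4 from W.
So 2 goes to W.

W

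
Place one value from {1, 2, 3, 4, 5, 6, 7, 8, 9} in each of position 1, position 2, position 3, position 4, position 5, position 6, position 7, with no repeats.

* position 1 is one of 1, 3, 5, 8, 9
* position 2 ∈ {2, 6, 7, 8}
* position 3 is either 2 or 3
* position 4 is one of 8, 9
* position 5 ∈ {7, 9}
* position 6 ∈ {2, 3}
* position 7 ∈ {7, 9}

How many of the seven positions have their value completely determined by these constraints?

position 3 and position 6 between them cover only {2, 3} — a naked pair. Remove those values from position 1, position 2.
position 5 and position 7 share exactly the 2 values {7, 9}; by pigeonhole those values go to them, so strike 7, 9 from position 1, position 2, position 4.
That leaves position 4 = 8. Remove 8 from position 1, position 2.
position 2 must be 6 (only option left).
Determined: position 2=6, position 4=8. The other positions each still have more than one consistent value. That makes 2.

2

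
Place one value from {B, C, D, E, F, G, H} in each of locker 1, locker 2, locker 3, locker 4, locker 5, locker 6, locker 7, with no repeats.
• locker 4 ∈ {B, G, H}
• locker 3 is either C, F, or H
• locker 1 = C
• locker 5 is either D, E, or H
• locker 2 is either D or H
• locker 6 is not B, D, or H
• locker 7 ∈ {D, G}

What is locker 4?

B

locker 1 has just one choice, so locker 1 = C. Remove C from locker 3, locker 6.
The 6 still-open variables together cover exactly {B, D, E, F, G, H} — 6 values for 6 variables — and B appears only in locker 4's list, so locker 4 = B.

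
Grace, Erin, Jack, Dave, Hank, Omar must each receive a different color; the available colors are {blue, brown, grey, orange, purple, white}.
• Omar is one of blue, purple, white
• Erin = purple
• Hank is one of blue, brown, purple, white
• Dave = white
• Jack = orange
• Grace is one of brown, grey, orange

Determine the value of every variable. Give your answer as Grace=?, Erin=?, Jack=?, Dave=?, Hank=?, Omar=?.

Erin must be purple (only option left). So Hank, Omar can't be purple.
Jack's domain is down to {orange}, so Jack = orange. Eliminate orange elsewhere: Grace.
Dave has just one choice, so Dave = white. Eliminate white elsewhere: Hank, Omar.
That leaves Omar = blue. Eliminate blue elsewhere: Hank.
That leaves Hank = brown. Strike brown from Grace.
That leaves Grace = grey.

Grace=grey, Erin=purple, Jack=orange, Dave=white, Hank=brown, Omar=blue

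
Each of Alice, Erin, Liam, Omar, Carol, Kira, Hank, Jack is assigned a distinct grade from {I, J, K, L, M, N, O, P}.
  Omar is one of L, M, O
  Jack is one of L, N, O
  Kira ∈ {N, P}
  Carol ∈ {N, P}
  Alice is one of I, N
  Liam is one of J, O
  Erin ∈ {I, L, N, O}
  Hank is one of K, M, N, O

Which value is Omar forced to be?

M

The 8 variables together cover exactly {I, J, K, L, M, N, O, P} — 8 values for 8 variables — and J appears only in Liam's list, so Liam = J.
The 7 still-open variables draw from only 7 values {I, K, L, M, N, O, P}, so each is used; only Hank can be K, hence Hank = K.
The 6 still-open variables draw from only 6 values {I, L, M, N, O, P}, so each is used; only Omar can be M, hence Omar = M.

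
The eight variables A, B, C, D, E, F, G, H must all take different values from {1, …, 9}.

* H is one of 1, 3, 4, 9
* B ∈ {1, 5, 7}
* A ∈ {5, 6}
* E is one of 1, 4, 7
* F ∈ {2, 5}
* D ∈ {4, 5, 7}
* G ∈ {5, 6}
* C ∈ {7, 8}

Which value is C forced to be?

8

A and G between them cover only {5, 6} — a naked pair. Remove those values from B, D, F.
F must be 2 (only option left).
B, D, E share exactly the 3 values {1, 4, 7}; by pigeonhole those values go to them, so strike 1, 4, 7 from C, H.
So C = 8.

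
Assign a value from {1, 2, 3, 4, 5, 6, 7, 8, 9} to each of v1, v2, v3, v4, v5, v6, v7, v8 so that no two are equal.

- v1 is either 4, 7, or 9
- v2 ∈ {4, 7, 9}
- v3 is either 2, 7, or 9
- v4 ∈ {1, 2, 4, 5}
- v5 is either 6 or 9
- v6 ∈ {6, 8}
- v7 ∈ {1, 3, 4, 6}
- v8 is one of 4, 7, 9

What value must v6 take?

8

v1, v2, v8 share exactly the 3 values {4, 7, 9}; by pigeonhole those values go to them, so strike 4, 7, 9 from v3, v4, v5, v7.
That leaves v3 = 2. Remove 2 from v4.
v5 has just one choice, so v5 = 6. Eliminate 6 elsewhere: v6, v7.
So v6 = 8.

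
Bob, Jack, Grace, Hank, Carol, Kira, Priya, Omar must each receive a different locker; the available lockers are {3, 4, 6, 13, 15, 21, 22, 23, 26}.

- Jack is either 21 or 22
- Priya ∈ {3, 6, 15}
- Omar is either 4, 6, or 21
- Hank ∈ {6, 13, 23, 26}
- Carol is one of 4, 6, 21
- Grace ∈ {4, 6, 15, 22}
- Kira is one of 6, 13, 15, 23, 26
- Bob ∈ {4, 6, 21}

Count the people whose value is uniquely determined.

3

Bob, Carol, Omar between them cover only {4, 6, 21} — a naked triple. Remove those values from Jack, Grace, Hank, Kira, Priya.
That leaves Jack = 22. Strike 22 from Grace.
Grace's domain is down to {15}, so Grace = 15. Remove 15 from Kira, Priya.
That leaves Priya = 3.
Determined: Jack=22, Grace=15, Priya=3. The other people each still have more than one consistent value. That makes 3.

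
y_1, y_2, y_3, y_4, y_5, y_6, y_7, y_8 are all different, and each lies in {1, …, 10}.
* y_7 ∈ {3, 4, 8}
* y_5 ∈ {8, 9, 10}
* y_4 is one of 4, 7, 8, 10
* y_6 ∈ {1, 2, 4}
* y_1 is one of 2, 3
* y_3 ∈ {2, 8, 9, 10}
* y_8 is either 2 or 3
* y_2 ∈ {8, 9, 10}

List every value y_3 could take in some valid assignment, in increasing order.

Among the 8 variables, 1 fits only y_6 (and all 8 values in {1, 2, 3, 4, 7, 8, 9, 10} must be used), so y_6 = 1.
The 7 still-open variables together cover exactly {2, 3, 4, 7, 8, 9, 10} — 7 values for 7 variables — and 7 appears only in y_4's list, so y_4 = 7.
The 6 still-open variables draw from only 6 values {2, 3, 4, 8, 9, 10}, so each is used; only y_7 can be 4, hence y_7 = 4.
y_1 and y_8 share exactly the 2 values {2, 3}; by pigeonhole those values go to them, so strike 2, 3 from y_3.
No further eliminations apply; y_3 can still be any of 8, 9, 10.

8, 9, 10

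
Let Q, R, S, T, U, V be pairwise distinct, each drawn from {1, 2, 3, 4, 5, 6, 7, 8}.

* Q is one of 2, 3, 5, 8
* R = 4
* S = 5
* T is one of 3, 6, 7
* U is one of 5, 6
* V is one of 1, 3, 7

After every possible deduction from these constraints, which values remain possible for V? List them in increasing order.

R's domain is down to {4}, so R = 4.
S's domain is down to {5}, so S = 5. Remove 5 from Q, U.
U has just one choice, so U = 6. Eliminate 6 elsewhere: T.
No further eliminations apply; V can still be any of 1, 3, 7.

1, 3, 7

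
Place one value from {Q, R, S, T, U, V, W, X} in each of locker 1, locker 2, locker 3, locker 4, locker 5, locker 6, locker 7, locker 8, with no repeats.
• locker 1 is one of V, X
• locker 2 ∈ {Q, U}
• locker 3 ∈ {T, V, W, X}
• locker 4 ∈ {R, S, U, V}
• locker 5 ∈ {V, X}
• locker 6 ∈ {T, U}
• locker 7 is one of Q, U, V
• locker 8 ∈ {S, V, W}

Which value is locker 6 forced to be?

T

The 8 variables draw from only 8 values {Q, R, S, T, U, V, W, X}, so each is used; only locker 4 can be R, hence locker 4 = R.
Among the 7 still-open variables, S fits only locker 8 (and all 7 values in {Q, S, T, U, V, W, X} must be used), so locker 8 = S.
The 6 still-open variables draw from only 6 values {Q, T, U, V, W, X}, so each is used; only locker 3 can be W, hence locker 3 = W.
The 5 still-open variables draw from only 5 values {Q, T, U, V, X}, so each is used; only locker 6 can be T, hence locker 6 = T.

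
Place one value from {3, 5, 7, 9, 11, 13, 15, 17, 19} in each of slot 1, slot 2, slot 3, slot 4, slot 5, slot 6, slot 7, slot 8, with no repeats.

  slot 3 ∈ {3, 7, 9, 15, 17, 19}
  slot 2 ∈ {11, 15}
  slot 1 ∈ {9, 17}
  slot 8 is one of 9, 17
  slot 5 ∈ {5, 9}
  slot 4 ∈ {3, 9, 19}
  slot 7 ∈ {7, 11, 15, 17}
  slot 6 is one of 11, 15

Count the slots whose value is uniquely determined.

2

The 8 variables together cover exactly {3, 5, 7, 9, 11, 15, 17, 19} — 8 values for 8 variables — and 5 appears only in slot 5's list, so slot 5 = 5.
slot 1 and slot 8 share exactly the 2 values {9, 17}; by pigeonhole those values go to them, so strike 9, 17 from slot 3, slot 4, slot 7.
slot 2 and slot 6 share exactly the 2 values {11, 15}; by pigeonhole those values go to them, so strike 11, 15 from slot 3, slot 7.
That leaves slot 7 = 7. Remove 7 from slot 3.
Determined: slot 5=5, slot 7=7. The other slots each still have more than one consistent value. That makes 2.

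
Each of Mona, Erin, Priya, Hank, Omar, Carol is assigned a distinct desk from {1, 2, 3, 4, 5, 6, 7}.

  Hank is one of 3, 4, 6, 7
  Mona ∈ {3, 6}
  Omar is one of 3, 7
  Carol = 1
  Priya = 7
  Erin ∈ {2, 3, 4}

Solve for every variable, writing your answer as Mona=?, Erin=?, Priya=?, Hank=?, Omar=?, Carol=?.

Priya has just one choice, so Priya = 7. Eliminate 7 elsewhere: Hank, Omar.
Omar's domain is down to {3}, so Omar = 3. Eliminate 3 elsewhere: Mona, Erin, Hank.
Carol's domain is down to {1}, so Carol = 1.
Mona's domain is down to {6}, so Mona = 6. So Hank can't be 6.
Hank has just one choice, so Hank = 4. Strike 4 from Erin.
Erin must be 2 (only option left).

Mona=6, Erin=2, Priya=7, Hank=4, Omar=3, Carol=1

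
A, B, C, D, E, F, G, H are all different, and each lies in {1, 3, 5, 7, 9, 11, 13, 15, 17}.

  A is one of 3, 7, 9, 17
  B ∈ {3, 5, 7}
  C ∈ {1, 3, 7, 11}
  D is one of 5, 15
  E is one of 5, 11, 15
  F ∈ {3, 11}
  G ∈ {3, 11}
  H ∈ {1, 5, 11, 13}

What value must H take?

13

F and G between them cover only {3, 11} — a naked pair. Remove those values from A, B, C, E, H.
The 2 variables D and E are confined to {5, 15}, which locks those values in; drop them from B, H.
B has just one choice, so B = 7. Eliminate 7 elsewhere: A, C.
C has just one choice, so C = 1. Eliminate 1 elsewhere: H.
So H = 13.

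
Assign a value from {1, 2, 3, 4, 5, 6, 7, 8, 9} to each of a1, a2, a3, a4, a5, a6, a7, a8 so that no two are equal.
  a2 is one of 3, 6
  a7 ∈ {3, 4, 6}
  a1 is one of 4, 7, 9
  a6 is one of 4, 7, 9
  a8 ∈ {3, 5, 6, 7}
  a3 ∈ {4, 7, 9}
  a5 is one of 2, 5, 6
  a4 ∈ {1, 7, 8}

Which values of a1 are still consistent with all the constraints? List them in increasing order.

4, 7, 9

The 3 variables a1, a3, a6 are confined to {4, 7, 9}, which locks those values in; drop them from a4, a7, a8.
a2 and a7 between them cover only {3, 6} — a naked pair. Remove those values from a5, a8.
That leaves a8 = 5. Remove 5 from a5.
That leaves a5 = 2.
No further eliminations apply; a1 can still be any of 4, 7, 9.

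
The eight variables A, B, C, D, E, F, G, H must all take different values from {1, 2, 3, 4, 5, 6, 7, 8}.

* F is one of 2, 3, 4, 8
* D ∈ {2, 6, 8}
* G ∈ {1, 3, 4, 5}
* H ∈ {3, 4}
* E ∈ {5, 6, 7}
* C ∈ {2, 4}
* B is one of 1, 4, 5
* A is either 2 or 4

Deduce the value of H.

3

Among the 8 variables, 7 fits only E (and all 8 values in {1, 2, 3, 4, 5, 6, 7, 8} must be used), so E = 7.
Among the 7 still-open variables, 6 fits only D (and all 7 values in {1, 2, 3, 4, 5, 6, 8} must be used), so D = 6.
The 6 still-open variables together cover exactly {1, 2, 3, 4, 5, 8} — 6 values for 6 variables — and 8 appears only in F's list, so F = 8.
The 2 variables A and C are confined to {2, 4}, which locks those values in; drop them from B, G, H.
So H = 3.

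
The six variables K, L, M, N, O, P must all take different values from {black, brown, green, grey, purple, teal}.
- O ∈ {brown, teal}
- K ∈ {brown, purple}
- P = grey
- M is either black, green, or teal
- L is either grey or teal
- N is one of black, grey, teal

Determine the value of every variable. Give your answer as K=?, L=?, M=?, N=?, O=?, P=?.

K=purple, L=teal, M=green, N=black, O=brown, P=grey

P must be grey (only option left). So L, N can't be grey.
L must be teal (only option left). Eliminate teal elsewhere: M, N, O.
N must be black (only option left). So M can't be black.
O has just one choice, so O = brown. Eliminate brown elsewhere: K.
K must be purple (only option left).
M must be green (only option left).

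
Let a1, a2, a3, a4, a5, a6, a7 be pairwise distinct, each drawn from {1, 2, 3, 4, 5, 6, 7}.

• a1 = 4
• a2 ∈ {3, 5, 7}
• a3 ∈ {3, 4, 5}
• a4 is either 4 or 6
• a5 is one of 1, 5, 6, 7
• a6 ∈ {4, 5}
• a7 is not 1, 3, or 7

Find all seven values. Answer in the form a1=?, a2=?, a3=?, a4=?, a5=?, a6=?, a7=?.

a1 has just one choice, so a1 = 4. Remove 4 from a3, a4, a6, a7.
a4 has just one choice, so a4 = 6. Eliminate 6 elsewhere: a5, a7.
a6's domain is down to {5}, so a6 = 5. So a2, a3, a5, a7 can't be 5.
That leaves a7 = 2.
a3 must be 3 (only option left). Remove 3 from a2.
a2's domain is down to {7}, so a2 = 7. So a5 can't be 7.
That leaves a5 = 1.

a1=4, a2=7, a3=3, a4=6, a5=1, a6=5, a7=2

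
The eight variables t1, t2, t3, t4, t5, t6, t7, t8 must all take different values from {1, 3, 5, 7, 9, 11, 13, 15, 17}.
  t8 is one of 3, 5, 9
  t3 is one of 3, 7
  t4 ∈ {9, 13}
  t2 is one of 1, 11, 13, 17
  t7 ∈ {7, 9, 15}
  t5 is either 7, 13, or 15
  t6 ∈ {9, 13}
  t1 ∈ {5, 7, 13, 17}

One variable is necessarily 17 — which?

t4 and t6 share exactly the 2 values {9, 13}; by pigeonhole those values go to them, so strike 9, 13 from t1, t2, t5, t7, t8.
t5 and t7 share exactly the 2 values {7, 15}; by pigeonhole those values go to them, so strike 7, 15 from t1, t3.
t3 has just one choice, so t3 = 3. Eliminate 3 elsewhere: t8.
t8's domain is down to {5}, so t8 = 5. Remove 5 from t1.
So 17 goes to t1.

t1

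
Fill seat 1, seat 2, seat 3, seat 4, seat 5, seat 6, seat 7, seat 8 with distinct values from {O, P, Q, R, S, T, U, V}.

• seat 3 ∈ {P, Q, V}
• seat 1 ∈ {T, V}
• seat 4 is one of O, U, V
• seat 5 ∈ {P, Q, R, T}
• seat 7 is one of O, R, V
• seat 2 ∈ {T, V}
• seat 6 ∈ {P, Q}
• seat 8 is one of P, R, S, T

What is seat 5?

R

The 8 variables draw from only 8 values {O, P, Q, R, S, T, U, V}, so each is used; only seat 8 can be S, hence seat 8 = S.
The 7 still-open variables together cover exactly {O, P, Q, R, T, U, V} — 7 values for 7 variables — and U appears only in seat 4's list, so seat 4 = U.
The 6 still-open variables together cover exactly {O, P, Q, R, T, V} — 6 values for 6 variables — and O appears only in seat 7's list, so seat 7 = O.
The 5 still-open variables draw from only 5 values {P, Q, R, T, V}, so each is used; only seat 5 can be R, hence seat 5 = R.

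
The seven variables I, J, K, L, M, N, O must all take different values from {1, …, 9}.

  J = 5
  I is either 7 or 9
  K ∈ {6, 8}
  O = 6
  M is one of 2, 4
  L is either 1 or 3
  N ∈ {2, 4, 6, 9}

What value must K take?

J must be 5 (only option left).
O's domain is down to {6}, so O = 6. Eliminate 6 elsewhere: K, N.
So K = 8.

8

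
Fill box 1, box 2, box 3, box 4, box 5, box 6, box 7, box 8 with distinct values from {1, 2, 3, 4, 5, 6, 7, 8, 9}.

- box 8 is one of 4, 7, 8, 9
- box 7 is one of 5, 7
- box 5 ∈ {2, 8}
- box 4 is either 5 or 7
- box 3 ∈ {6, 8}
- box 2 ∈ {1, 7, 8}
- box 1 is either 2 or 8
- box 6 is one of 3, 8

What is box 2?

1

box 1 and box 5 share exactly the 2 values {2, 8}; by pigeonhole those values go to them, so strike 2, 8 from box 2, box 3, box 6, box 8.
That leaves box 3 = 6.
box 6 has just one choice, so box 6 = 3.
The 2 variables box 4 and box 7 are confined to {5, 7}, which locks those values in; drop them from box 2, box 8.
So box 2 = 1.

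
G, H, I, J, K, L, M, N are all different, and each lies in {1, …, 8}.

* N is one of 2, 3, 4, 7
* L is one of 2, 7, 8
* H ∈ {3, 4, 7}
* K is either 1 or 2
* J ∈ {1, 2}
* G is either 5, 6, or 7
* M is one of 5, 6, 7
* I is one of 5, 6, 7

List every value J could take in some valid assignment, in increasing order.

1, 2

Among the 8 variables, 8 fits only L (and all 8 values in {1, 2, 3, 4, 5, 6, 7, 8} must be used), so L = 8.
J and K share exactly the 2 values {1, 2}; by pigeonhole those values go to them, so strike 1, 2 from N.
G, I, M between them cover only {5, 6, 7} — a naked triple. Remove those values from H, N.
No further eliminations apply; J can still be any of 1, 2.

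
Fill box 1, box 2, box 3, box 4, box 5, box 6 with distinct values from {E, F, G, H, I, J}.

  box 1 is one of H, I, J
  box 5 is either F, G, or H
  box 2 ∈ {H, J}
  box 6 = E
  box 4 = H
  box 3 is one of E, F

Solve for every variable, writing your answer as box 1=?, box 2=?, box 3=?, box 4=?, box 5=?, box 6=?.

box 1=I, box 2=J, box 3=F, box 4=H, box 5=G, box 6=E

box 4 must be H (only option left). Remove H from box 1, box 2, box 5.
box 6's domain is down to {E}, so box 6 = E. So box 3 can't be E.
box 2 must be J (only option left). So box 1 can't be J.
box 3 has just one choice, so box 3 = F. Remove F from box 5.
box 5 must be G (only option left).
box 1 must be I (only option left).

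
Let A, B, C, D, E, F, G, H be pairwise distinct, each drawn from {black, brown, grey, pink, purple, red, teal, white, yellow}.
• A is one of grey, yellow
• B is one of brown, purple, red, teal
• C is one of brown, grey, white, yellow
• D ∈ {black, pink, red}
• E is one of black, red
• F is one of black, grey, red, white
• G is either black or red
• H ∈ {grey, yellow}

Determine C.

brown

A and H between them cover only {grey, yellow} — a naked pair. Remove those values from C, F.
E and G share exactly the 2 values {black, red}; by pigeonhole those values go to them, so strike black, red from B, D, F.
D must be pink (only option left).
F must be white (only option left). So C can't be white.
So C = brown.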